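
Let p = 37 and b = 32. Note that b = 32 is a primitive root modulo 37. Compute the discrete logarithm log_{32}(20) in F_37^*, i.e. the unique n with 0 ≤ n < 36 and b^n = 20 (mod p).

Successive powers of 32 modulo 37:
  32^0=1  32^1=32  32^2=25  32^3=23  32^4=33  32^5=20
So 32^5 ≡ 20 (mod 37), giving n = 5.

5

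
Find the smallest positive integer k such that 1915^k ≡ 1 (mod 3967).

1983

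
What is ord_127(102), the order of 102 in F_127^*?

42

The order of 102 must divide p − 1 = 126 = 2 · 3^2 · 7.
Divisors: 1, 2, 3, 6, 7, 9, 14, 18, 21, 42, 63, 126.
Check each in increasing order: 102^1 ≡ 102;  102^2 ≡ 117;  102^3 ≡ 123;  102^6 ≡ 16;  102^7 ≡ 108;  102^9 ≡ 63;  102^14 ≡ 107;  102^18 ≡ 32;  102^21 ≡ 126;  102^42 ≡ 1.
Smallest exponent giving 1 is 42.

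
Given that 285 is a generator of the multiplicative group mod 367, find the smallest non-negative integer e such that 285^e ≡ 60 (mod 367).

Baby-step giant-step with m = ceil(sqrt(366)) = 20.
Baby table (285^j mod 367 for j=0..19):
  0:1  1:285  2:118  3:233  4:345  5:336  6:340  7:12
  8:117  9:315  10:227  11:103  12:362  13:43  14:144  15:303
  16:110  17:155  18:135  19:307
Giant step factor: 285^(-20) ≡ 234 (mod 367).
Scan 60·234^i mod 367 for i = 0, 1, …:
  i=0: 60   i=1: 94   i=2: 343   i=3: 256
  i=4: 83   i=5: 338   i=6: 187   i=7: 85
  i=8: 72   i=9: 333   i=10: 118
Match at i=10, j=2: e = 10·20 + 2 = 202.

202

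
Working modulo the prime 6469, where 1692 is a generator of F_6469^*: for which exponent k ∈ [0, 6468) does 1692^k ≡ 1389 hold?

2630

Baby-step giant-step with m = ceil(sqrt(6468)) = 81.
Baby table (1692^j mod 6469 for j=0..80):
  0:1  1:1692  2:3566  3:4564  4:4771  5:5689  6:6385  7:190
  8:4499  9:4764  10:314  11:830  12:587  13:3447  14:3755  15:902
  16:5969  17:1439  18:2444  19:1557  20:1561  21:1860  22:3186  23:2035
  24:1712  25:5061  26:4725  27:5485  28:4074  29:3723  30:4979  31:1830
  32:4178  33:5028  34:641  35:4249  36:2249  37:1536  38:4843  39:4602
  40:4377  41:5348  42:5154  43:356  44:735  45:1572  46:1065  47:3598
  48:487  49:2441  50:2950  51:3801  52:1106  53:1811  54:4375  55:1964
  56:4491  57:4166  58:4131  59:3132  60:1233  61:3218  62:4427  63:5851
  64:2322  65:2141  66:6401  67:1386  68:3334  69:160  70:5491  71:1288
  72:5712  73:18  74:4580  75:5967  76:4524  77:1781  78:5367  79:4957
  80:3420
Giant step factor: 1692^(-81) ≡ 5657 (mod 6469).
Scan 1389·5657^i mod 6469 for i = 0, 1, …:
  i=0: 1389   i=1: 4207   i=2: 6017   i=3: 4760
  i=4: 3342   i=5: 3276   i=6: 5116   i=7: 5375
  i=8: 2075   i=9: 3509     …   i=31: 6232
  i=32: 4843
Match at i=32, j=38: k = 32·81 + 38 = 2630.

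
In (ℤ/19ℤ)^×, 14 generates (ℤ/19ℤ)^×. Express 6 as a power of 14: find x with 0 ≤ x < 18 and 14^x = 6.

Successive powers of 14 modulo 19:
  14^0=1  14^1=14  14^2=6
So 14^2 ≡ 6 (mod 19), giving x = 2.

2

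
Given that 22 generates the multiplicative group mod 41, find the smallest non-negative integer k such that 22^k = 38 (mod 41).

15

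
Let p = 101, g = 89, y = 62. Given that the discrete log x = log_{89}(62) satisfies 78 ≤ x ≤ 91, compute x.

85

Compute 89^78 mod 101 = 9, then multiply by 89 repeatedly:
  89^78=9  89^79=94  89^80=84  89^81=2  89^82=77
  89^83=86  89^84=79  89^85=62
Found 62 at exponent 85.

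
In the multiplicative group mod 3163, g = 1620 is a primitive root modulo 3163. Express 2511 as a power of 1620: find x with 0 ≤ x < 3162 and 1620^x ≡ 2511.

161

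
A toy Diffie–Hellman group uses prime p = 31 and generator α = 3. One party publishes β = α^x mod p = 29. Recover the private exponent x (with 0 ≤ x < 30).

9

Successive powers of 3 modulo 31:
  3^0=1  3^1=3  3^2=9  3^3=27  3^4=19  3^5=26
  3^6=16  3^7=17  3^8=20  3^9=29
So 3^9 ≡ 29 (mod 31), giving x = 9.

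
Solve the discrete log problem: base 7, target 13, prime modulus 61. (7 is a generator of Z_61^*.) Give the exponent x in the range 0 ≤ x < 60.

40

Baby-step giant-step with m = ceil(sqrt(60)) = 8.
Baby table (7^j mod 61 for j=0..7):
  0:1  1:7  2:49  3:38  4:22  5:32  6:41  7:43
Giant step factor: 7^(-8) ≡ 15 (mod 61).
Scan 13·15^i mod 61 for i = 0, 1, …:
  i=0: 13   i=1: 12   i=2: 58   i=3: 16
  i=4: 57   i=5: 1
Match at i=5, j=0: x = 5·8 + 0 = 40.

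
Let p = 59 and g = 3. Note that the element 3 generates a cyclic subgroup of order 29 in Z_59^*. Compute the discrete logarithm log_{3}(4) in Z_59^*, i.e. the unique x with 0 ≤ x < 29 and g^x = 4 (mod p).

7

Successive powers of 3 modulo 59:
  3^0=1  3^1=3  3^2=9  3^3=27  3^4=22  3^5=7
  3^6=21  3^7=4
So 3^7 ≡ 4 (mod 59), giving x = 7.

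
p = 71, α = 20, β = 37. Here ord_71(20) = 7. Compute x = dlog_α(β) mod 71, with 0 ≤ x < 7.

4

Successive powers of 20 modulo 71:
  20^0=1  20^1=20  20^2=45  20^3=48  20^4=37
So 20^4 ≡ 37 (mod 71), giving x = 4.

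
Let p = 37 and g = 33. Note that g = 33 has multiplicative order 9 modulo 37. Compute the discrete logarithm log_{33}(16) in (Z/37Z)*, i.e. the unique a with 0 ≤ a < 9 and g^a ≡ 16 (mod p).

Successive powers of 33 modulo 37:
  33^0=1  33^1=33  33^2=16
So 33^2 ≡ 16 (mod 37), giving a = 2.

2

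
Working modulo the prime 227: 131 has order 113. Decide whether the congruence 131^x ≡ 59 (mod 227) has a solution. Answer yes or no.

yes

59 ∈ ⟨131⟩ iff 59^113 ≡ 1 (mod 227), since |⟨131⟩| = 113.
59^113 mod 227 = 1.
Since 1 = 1, 59 lies in the subgroup.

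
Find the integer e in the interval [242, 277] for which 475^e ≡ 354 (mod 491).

260

Compute 475^242 mod 491 = 38, then multiply by 475 repeatedly:
  475^242=38  475^243=374  475^244=399  475^245=490  475^246=16
  475^247=235  475^248=168  475^249=258  475^250=291  475^251=254
  475^252=355  475^253=212  475^254=45  475^255=262  475^256=227
  475^257=296  475^258=174  475^259=162  475^260=354
Found 354 at exponent 260.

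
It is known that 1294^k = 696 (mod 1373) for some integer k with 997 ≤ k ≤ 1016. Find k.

999

Compute 1294^997 mod 1373 = 791, then multiply by 1294 repeatedly:
  1294^997=791  1294^998=669  1294^999=696
Found 696 at exponent 999.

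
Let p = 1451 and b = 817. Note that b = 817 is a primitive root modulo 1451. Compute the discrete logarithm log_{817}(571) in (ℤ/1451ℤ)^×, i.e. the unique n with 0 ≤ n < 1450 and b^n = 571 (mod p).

Baby-step giant-step with m = ceil(sqrt(1450)) = 39.
Baby table (817^j mod 1451 for j=0..38):
  0:1  1:817  2:29  3:477  4:841  5:774  6:1173  7:681
  8:644  9:886  10:1264  11:1027  12:381  13:763  14:892  15:362
  16:1201  17:341  18:5  19:1183  20:145  21:934  22:1303  23:968
  24:61  25:503  26:318  27:77  28:516  29:782  30:454  31:913
  32:107  33:359  34:201  35:254  36:25  37:111  38:725
Giant step factor: 817^(-39) ≡ 444 (mod 1451).
Scan 571·444^i mod 1451 for i = 0, 1, …:
  i=0: 571   i=1: 1050   i=2: 429   i=3: 395
  i=4: 1260   i=5: 805   i=6: 474   i=7: 61
Match at i=7, j=24: n = 7·39 + 24 = 297.

297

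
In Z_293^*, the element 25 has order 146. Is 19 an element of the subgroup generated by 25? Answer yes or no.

no

19 ∈ ⟨25⟩ iff 19^146 ≡ 1 (mod 293), since |⟨25⟩| = 146.
19^146 mod 293 = 292.
Since 292 ≠ 1, 19 does not lie in the subgroup.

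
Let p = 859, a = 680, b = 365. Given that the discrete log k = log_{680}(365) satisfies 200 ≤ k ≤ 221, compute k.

213

Compute 680^200 mod 859 = 30, then multiply by 680 repeatedly:
  680^200=30  680^201=643  680^202=9  680^203=107  680^204=604
  680^205=118  680^206=353  680^207=379  680^208=20  680^209=715
  680^210=6  680^211=644  680^212=689  680^213=365
Found 365 at exponent 213.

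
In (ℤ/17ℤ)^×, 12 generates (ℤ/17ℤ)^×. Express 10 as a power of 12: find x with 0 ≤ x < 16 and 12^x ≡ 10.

15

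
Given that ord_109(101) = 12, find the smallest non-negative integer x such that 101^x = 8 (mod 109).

7

Successive powers of 101 modulo 109:
  101^0=1  101^1=101  101^2=64  101^3=33  101^4=63  101^5=41
  101^6=108  101^7=8
So 101^7 ≡ 8 (mod 109), giving x = 7.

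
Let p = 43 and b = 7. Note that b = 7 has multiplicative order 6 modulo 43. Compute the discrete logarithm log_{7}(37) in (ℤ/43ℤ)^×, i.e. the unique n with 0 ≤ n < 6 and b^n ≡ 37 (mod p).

5

Successive powers of 7 modulo 43:
  7^0=1  7^1=7  7^2=6  7^3=42  7^4=36  7^5=37
So 7^5 ≡ 37 (mod 43), giving n = 5.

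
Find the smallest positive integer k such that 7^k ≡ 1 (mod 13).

The order of 7 must divide p − 1 = 12 = 2^2 · 3.
Divisors: 1, 2, 3, 4, 6, 12.
Check each in increasing order: 7^1 ≡ 7;  7^2 ≡ 10;  7^3 ≡ 5;  7^4 ≡ 9;  7^6 ≡ 12;  7^12 ≡ 1.
Smallest exponent giving 1 is 12.

12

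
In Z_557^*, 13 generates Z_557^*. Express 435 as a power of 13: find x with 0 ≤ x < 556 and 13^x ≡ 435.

506

Baby-step giant-step with m = ceil(sqrt(556)) = 24.
Baby table (13^j mod 557 for j=0..23):
  0:1  1:13  2:169  3:526  4:154  5:331  6:404  7:239
  8:322  9:287  10:389  11:44  12:15  13:195  14:307  15:92
  16:82  17:509  18:490  19:243  20:374  21:406  22:265  23:103
Giant step factor: 13^(-24) ≡ 203 (mod 557).
Scan 435·203^i mod 557 for i = 0, 1, …:
  i=0: 435   i=1: 299   i=2: 541   i=3: 94
  i=4: 144   i=5: 268   i=6: 375   i=7: 373
  i=8: 524   i=9: 542     …   i=20: 149
  i=21: 169
Match at i=21, j=2: x = 21·24 + 2 = 506.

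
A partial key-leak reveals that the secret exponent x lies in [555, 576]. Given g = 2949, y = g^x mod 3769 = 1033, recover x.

Compute 2949^555 mod 3769 = 1408, then multiply by 2949 repeatedly:
  2949^555=1408  2949^556=2523  2949^557=321  2949^558=610  2949^559=1077
  2949^560=2575  2949^561=2909  2949^562=397  2949^563=2363  2949^564=3375
  2949^565=2715  2949^566=1179  2949^567=1853  2949^568=3216  2949^569=1180
  2949^570=1033
Found 1033 at exponent 570.

570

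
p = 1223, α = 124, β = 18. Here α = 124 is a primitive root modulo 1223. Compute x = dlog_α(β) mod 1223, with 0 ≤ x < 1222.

856

Baby-step giant-step with m = ceil(sqrt(1222)) = 35.
Baby table (124^j mod 1223 for j=0..34):
  0:1  1:124  2:700  3:1190  4:800  5:137  6:1089  7:506
  8:371  9:753  10:424  11:1210  12:834  13:684  14:429  15:607
  16:665  17:519  18:760  19:69  20:1218  21:603  22:169  23:165
  24:892  25:538  26:670  27:1139  28:591  29:1127  30:326  31:65
  32:722  33:249  34:301
Giant step factor: 124^(-35) ≡ 299 (mod 1223).
Scan 18·299^i mod 1223 for i = 0, 1, …:
  i=0: 18   i=1: 490   i=2: 973   i=3: 1076
  i=4: 75   i=5: 411   i=6: 589   i=7: 1222
  i=8: 924   i=9: 1101     …   i=23: 898
  i=24: 665
Match at i=24, j=16: x = 24·35 + 16 = 856.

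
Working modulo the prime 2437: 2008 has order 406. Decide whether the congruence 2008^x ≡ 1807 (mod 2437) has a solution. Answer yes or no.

no

1807 ∈ ⟨2008⟩ iff 1807^406 ≡ 1 (mod 2437), since |⟨2008⟩| = 406.
1807^406 mod 2437 = 2351.
Since 2351 ≠ 1, 1807 does not lie in the subgroup.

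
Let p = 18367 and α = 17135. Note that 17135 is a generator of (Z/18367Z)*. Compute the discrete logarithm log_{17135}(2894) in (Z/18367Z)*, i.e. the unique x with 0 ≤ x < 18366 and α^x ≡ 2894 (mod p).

14773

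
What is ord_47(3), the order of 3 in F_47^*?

23

The order of 3 must divide p − 1 = 46 = 2 · 23.
Divisors: 1, 2, 23, 46.
Check each in increasing order: 3^1 ≡ 3;  3^2 ≡ 9;  3^23 ≡ 1.
Smallest exponent giving 1 is 23.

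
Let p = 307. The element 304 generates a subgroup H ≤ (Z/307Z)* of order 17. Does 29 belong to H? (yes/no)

⟨304⟩ has order 17; its elements mod 307 are {1, 9, 24, 64, 81, 102, 105, 114, 115, 216, 235, 269, 272, 273, 280, 299, 304}.
29 is not in this set.

no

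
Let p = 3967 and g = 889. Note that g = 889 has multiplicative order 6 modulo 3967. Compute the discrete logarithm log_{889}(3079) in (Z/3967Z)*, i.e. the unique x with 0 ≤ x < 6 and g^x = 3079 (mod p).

5

Successive powers of 889 modulo 3967:
  889^0=1  889^1=889  889^2=888  889^3=3966  889^4=3078  889^5=3079
So 889^5 ≡ 3079 (mod 3967), giving x = 5.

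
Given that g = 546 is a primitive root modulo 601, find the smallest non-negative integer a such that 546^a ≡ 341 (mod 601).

512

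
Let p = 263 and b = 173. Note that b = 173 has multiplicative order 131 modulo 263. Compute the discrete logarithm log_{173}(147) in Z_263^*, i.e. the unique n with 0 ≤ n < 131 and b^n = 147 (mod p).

93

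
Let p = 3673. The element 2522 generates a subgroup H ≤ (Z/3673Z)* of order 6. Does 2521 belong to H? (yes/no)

2521 ∈ ⟨2522⟩ iff 2521^6 ≡ 1 (mod 3673), since |⟨2522⟩| = 6.
2521^6 mod 3673 = 1.
Since 1 = 1, 2521 lies in the subgroup.

yes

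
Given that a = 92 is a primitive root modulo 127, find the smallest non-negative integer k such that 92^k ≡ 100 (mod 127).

102

Baby-step giant-step with m = ceil(sqrt(126)) = 12.
Baby table (92^j mod 127 for j=0..11):
  0:1  1:92  2:82  3:51  4:120  5:118  6:61  7:24
  8:49  9:63  10:81  11:86
Giant step factor: 92^(-12) ≡ 117 (mod 127).
Scan 100·117^i mod 127 for i = 0, 1, …:
  i=0: 100   i=1: 16   i=2: 94   i=3: 76
  i=4: 2   i=5: 107   i=6: 73   i=7: 32
  i=8: 61
Match at i=8, j=6: k = 8·12 + 6 = 102.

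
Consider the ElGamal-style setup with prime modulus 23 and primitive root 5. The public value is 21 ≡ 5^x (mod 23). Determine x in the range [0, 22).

Successive powers of 5 modulo 23:
  5^0=1  5^1=5  5^2=2  5^3=10  5^4=4  5^5=20
  5^6=8  5^7=17  5^8=16  5^9=11  5^10=9  5^11=22
  5^12=18  5^13=21
So 5^13 ≡ 21 (mod 23), giving x = 13.

13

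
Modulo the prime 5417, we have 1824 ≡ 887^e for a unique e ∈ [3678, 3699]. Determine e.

3678

Compute 887^3678 mod 5417 = 1824, then multiply by 887 repeatedly:
  887^3678=1824
Found 1824 at exponent 3678.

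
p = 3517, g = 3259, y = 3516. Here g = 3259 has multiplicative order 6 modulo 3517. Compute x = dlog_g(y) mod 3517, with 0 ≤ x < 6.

3

Successive powers of 3259 modulo 3517:
  3259^0=1  3259^1=3259  3259^2=3258  3259^3=3516
So 3259^3 ≡ 3516 (mod 3517), giving x = 3.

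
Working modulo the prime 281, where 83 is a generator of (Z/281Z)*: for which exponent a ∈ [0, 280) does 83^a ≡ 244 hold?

165

Baby-step giant-step with m = ceil(sqrt(280)) = 17.
Baby table (83^j mod 281 for j=0..16):
  0:1  1:83  2:145  3:233  4:231  5:65  6:56  7:152
  8:252  9:122  10:10  11:268  12:45  13:82  14:62  15:88
  16:279
Giant step factor: 83^(-17) ≡ 22 (mod 281).
Scan 244·22^i mod 281 for i = 0, 1, …:
  i=0: 244   i=1: 29   i=2: 76   i=3: 267
  i=4: 254   i=5: 249   i=6: 139   i=7: 248
  i=8: 117   i=9: 45
Match at i=9, j=12: a = 9·17 + 12 = 165.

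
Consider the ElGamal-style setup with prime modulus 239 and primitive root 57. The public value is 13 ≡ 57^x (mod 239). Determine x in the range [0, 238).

101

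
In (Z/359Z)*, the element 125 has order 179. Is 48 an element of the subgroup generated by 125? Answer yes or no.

yes

48 ∈ ⟨125⟩ iff 48^179 ≡ 1 (mod 359), since |⟨125⟩| = 179.
48^179 mod 359 = 1.
Since 1 = 1, 48 lies in the subgroup.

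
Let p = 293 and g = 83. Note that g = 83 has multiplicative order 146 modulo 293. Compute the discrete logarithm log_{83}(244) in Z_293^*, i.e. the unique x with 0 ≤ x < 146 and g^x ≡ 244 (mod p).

66

Baby-step giant-step with m = ceil(sqrt(146)) = 13.
Baby table (83^j mod 293 for j=0..12):
  0:1  1:83  2:150  3:144  4:232  5:211  6:226  7:6
  8:205  9:21  10:278  11:220  12:94
Giant step factor: 83^(-13) ≡ 43 (mod 293).
Scan 244·43^i mod 293 for i = 0, 1, …:
  i=0: 244   i=1: 237   i=2: 229   i=3: 178
  i=4: 36   i=5: 83
Match at i=5, j=1: x = 5·13 + 1 = 66.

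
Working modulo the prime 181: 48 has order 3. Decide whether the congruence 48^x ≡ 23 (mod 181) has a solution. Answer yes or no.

no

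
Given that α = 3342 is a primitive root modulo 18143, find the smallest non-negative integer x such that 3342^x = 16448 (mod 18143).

18100

Baby-step giant-step with m = ceil(sqrt(18142)) = 135.
Baby table (3342^j mod 18143 for j=0..134):
  0:1  1:3342  2:11019  3:13351  4:5405  5:11225  6:12369  7:7444
  8:3795  9:933  10:15633  11:11789  12:10385  13:17254  14:4414  15:1329
  16:14626  17:2850  18:17768  19:16760  20:4479  21:843  22:5141  23:17944
  24:6233  25:2522  26:10172  27:12985  28:15957  29:6017  30:6370  31:6801
  32:13906  33:9629  34:12579  35:1687  36:13624  37:10621  38:7674  39:10449
  40:13426  41:2053  42:3072  43:15829  44:13673  45:11092  46:3315  47:11500
  48:6126  49:7788  50:10434  51:17725  52:55  53:2380  54:7326  55:8585
  56:6987  57:513  58:9004  59:10274  60:9152  61:15029  62:7094  63:13390
  64:8742  65:5534  66:6911  67:523  68:6138  69:11606  70:15661  71:14650
  72:10486  73:10079  74:10610  75:7198  76:16241  77:11709  78:15170  79:6598
  80:6771  81:4361  82:5633  83:11195  84:2824  85:3448  86:2411  87:2070
  88:5457  89:3579  90:4781  91:12262  92:12710  93:4057  94:5673  95:17874
  96:8152  97:11341  98:895  99:15638  100:10356  101:11051  102:11437  103:13296
  104:3025  105:3899  106:3784  107:457  108:3282  109:10072  110:5359  111:2637
  112:13499  113:10160  114:9167  115:10730  116:9092  117:14082  118:17245  119:10622
  120:11016  121:3325  122:8634  123:7458  124:14297  125:10055  126:2974  127:14887
  128:4248  129:8990  130:17915  131:30  132:9545  133:3996  134:1384
Giant step factor: 3342^(-135) ≡ 1851 (mod 18143).
Scan 16448·1851^i mod 18143 for i = 0, 1, …:
  i=0: 16448   i=1: 1294   i=2: 318   i=3: 8042
  i=4: 8482   i=5: 6487   i=6: 14914   i=7: 10311
  i=8: 17368   i=9: 16915     …   i=133: 5419
  i=134: 15633
Match at i=134, j=10: x = 134·135 + 10 = 18100.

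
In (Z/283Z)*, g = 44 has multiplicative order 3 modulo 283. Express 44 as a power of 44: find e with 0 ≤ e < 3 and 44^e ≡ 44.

1

Successive powers of 44 modulo 283:
  44^0=1  44^1=44
So 44^1 ≡ 44 (mod 283), giving e = 1.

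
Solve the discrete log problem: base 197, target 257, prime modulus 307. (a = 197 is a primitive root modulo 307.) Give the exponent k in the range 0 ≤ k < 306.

Baby-step giant-step with m = ceil(sqrt(306)) = 18.
Baby table (197^j mod 307 for j=0..17):
  0:1  1:197  2:127  3:152  4:165  5:270  6:79  7:213
  8:209  9:35  10:141  11:147  12:101  13:249  14:240  15:2
  16:87  17:254
Giant step factor: 197^(-18) ≡ 102 (mod 307).
Scan 257·102^i mod 307 for i = 0, 1, …:
  i=0: 257   i=1: 119   i=2: 165
Match at i=2, j=4: k = 2·18 + 4 = 40.

40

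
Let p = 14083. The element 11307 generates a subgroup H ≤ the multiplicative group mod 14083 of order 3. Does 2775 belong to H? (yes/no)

yes

2775 ∈ ⟨11307⟩ iff 2775^3 ≡ 1 (mod 14083), since |⟨11307⟩| = 3.
2775^3 mod 14083 = 1.
Since 1 = 1, 2775 lies in the subgroup.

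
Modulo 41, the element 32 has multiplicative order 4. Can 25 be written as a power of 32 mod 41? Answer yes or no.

no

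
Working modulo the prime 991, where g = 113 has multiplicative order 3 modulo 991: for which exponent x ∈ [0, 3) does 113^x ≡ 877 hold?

2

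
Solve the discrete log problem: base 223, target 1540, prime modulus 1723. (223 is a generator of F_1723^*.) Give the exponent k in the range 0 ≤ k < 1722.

758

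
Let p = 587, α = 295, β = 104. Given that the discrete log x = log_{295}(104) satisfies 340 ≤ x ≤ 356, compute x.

352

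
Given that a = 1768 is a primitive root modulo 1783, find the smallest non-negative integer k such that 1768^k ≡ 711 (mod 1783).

Baby-step giant-step with m = ceil(sqrt(1782)) = 43.
Baby table (1768^j mod 1783 for j=0..42):
  0:1  1:1768  2:225  3:191  4:701  5:183  6:821  7:166
  8:1076  9:1690  10:1395  11:471  12:67  13:778  14:811  15:316
  16:609  17:1563  18:1517  19:424  20:772  21:901  22:749  23:1246
  24:923  25:419  26:847  27:1559  28:1577  29:1307  30:8  31:1663
  32:17  33:1528  34:259  35:1464  36:1219  37:1328  38:1476  39:1039
  40:462  41:202  42:536
Giant step factor: 1768^(-43) ≡ 108 (mod 1783).
Scan 711·108^i mod 1783 for i = 0, 1, …:
  i=0: 711   i=1: 119   i=2: 371   i=3: 842
  i=4: 3   i=5: 324   i=6: 1115   i=7: 959
  i=8: 158   i=9: 1017     …   i=34: 611
  i=35: 17
Match at i=35, j=32: k = 35·43 + 32 = 1537.

1537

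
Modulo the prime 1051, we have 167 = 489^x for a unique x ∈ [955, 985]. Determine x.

955

Compute 489^955 mod 1051 = 167, then multiply by 489 repeatedly:
  489^955=167
Found 167 at exponent 955.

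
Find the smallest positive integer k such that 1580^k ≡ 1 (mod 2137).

2136

The order of 1580 must divide p − 1 = 2136 = 2^3 · 3 · 89.
Divisors: 1, 2, 3, 4, 6, 8, 12, 24, 89, 178, 267, 356, 534, 712, 1068, 2136.
Check each in increasing order: 1580^1 ≡ 1580;  1580^2 ≡ 384;  1580^3 ≡ 1949;  1580^4 ≡ 3;  1580^6 ≡ 1152;  1580^8 ≡ 9;  1580^12 ≡ 27;  1580^24 ≡ 729;  1580^89 ≡ 1791;  1580^178 ≡ 44;  1580^267 ≡ 1872;  1580^356 ≡ 1936;  1580^534 ≡ 1841;  1580^712 ≡ 1935;  1580^1068 ≡ 2136;  1580^2136 ≡ 1.
Smallest exponent giving 1 is 2136.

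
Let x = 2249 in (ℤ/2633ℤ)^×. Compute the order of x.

The order of 2249 must divide p − 1 = 2632 = 2^3 · 7 · 47.
Divisors: 1, 2, 4, 7, 8, 14, 28, 47, 56, 94, 188, 329, 376, 658, 1316, 2632.
Check each in increasing order: 2249^1 ≡ 2249;  2249^2 ≡ 8;  2249^4 ≡ 64;  2249^7 ≡ 867;  2249^8 ≡ 1463;  2249^14 ≡ 1284;  2249^28 ≡ 398;  2249^47 ≡ 571;  2249^56 ≡ 424;  2249^94 ≡ 2182;  2249^188 ≡ 660;  2249^329 ≡ 1556;  2249^376 ≡ 1155;  2249^658 ≡ 1409;  2249^1316 ≡ 2632;  2249^2632 ≡ 1.
Smallest exponent giving 1 is 2632.

2632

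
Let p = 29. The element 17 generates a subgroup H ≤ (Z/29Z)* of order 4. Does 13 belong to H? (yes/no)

⟨17⟩ has order 4; its elements mod 29 are {1, 12, 17, 28}.
13 is not in this set.

no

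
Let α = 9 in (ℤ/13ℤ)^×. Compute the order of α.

3

The order of 9 must divide p − 1 = 12 = 2^2 · 3.
Divisors: 1, 2, 3, 4, 6, 12.
Check each in increasing order: 9^1 ≡ 9;  9^2 ≡ 3;  9^3 ≡ 1.
Smallest exponent giving 1 is 3.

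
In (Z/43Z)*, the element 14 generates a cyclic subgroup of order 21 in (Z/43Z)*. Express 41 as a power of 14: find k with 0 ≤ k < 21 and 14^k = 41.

15

Successive powers of 14 modulo 43:
  14^0=1  14^1=14  14^2=24  14^3=35  14^4=17  14^5=23
  14^6=21  14^7=36  14^8=31  14^9=4  14^10=13  14^11=10
  14^12=11  14^13=25  14^14=6  14^15=41
So 14^15 ≡ 41 (mod 43), giving k = 15.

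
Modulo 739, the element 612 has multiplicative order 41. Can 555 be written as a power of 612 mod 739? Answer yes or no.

no

555 ∈ ⟨612⟩ iff 555^41 ≡ 1 (mod 739), since |⟨612⟩| = 41.
555^41 mod 739 = 422.
Since 422 ≠ 1, 555 does not lie in the subgroup.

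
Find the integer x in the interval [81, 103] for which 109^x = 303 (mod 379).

Compute 109^81 mod 379 = 254, then multiply by 109 repeatedly:
  109^81=254  109^82=19  109^83=176  109^84=234  109^85=113
  109^86=189  109^87=135  109^88=313  109^89=7  109^90=5
  109^91=166  109^92=281  109^93=309  109^94=329  109^95=235
  109^96=222  109^97=321  109^98=121  109^99=303
Found 303 at exponent 99.

99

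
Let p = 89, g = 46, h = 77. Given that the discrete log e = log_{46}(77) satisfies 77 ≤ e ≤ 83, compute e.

Compute 46^77 mod 89 = 77, then multiply by 46 repeatedly:
  46^77=77
Found 77 at exponent 77.

77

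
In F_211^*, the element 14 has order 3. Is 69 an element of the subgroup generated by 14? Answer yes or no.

69 ∈ ⟨14⟩ iff 69^3 ≡ 1 (mod 211), since |⟨14⟩| = 3.
69^3 mod 211 = 193.
Since 193 ≠ 1, 69 does not lie in the subgroup.

no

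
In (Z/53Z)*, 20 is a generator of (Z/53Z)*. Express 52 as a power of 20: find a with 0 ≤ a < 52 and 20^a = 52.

26

Baby-step giant-step with m = ceil(sqrt(52)) = 8.
Baby table (20^j mod 53 for j=0..7):
  0:1  1:20  2:29  3:50  4:46  5:19  6:9  7:21
Giant step factor: 20^(-8) ≡ 13 (mod 53).
Scan 52·13^i mod 53 for i = 0, 1, …:
  i=0: 52   i=1: 40   i=2: 43   i=3: 29
Match at i=3, j=2: a = 3·8 + 2 = 26.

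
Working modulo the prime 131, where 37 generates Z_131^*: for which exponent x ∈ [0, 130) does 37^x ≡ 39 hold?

110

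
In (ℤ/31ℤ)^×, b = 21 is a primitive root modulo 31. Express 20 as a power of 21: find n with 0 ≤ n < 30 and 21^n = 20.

22

Successive powers of 21 modulo 31:
  21^0=1  21^1=21  21^2=7  21^3=23  21^4=18  21^5=6
  21^6=2  21^7=11  21^8=14  21^9=15  21^10=5  21^11=12
  21^12=4  21^13=22  21^14=28  21^15=30  21^16=10  21^17=24
  21^18=8  21^19=13  21^20=25  21^21=29  21^22=20
So 21^22 ≡ 20 (mod 31), giving n = 22.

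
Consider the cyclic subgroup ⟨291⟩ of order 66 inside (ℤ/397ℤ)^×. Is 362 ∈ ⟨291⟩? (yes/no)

362 ∈ ⟨291⟩ iff 362^66 ≡ 1 (mod 397), since |⟨291⟩| = 66.
362^66 mod 397 = 1.
Since 1 = 1, 362 lies in the subgroup.

yes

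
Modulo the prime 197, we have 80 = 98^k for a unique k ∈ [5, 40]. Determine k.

5

Compute 98^5 mod 197 = 80, then multiply by 98 repeatedly:
  98^5=80
Found 80 at exponent 5.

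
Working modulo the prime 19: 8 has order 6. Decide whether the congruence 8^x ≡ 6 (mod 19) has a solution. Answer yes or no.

no

⟨8⟩ has order 6; its elements mod 19 are {1, 7, 8, 11, 12, 18}.
6 is not in this set.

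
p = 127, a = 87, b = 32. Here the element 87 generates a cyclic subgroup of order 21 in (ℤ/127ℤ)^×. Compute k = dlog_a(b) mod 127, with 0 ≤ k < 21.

Successive powers of 87 modulo 127:
  87^0=1  87^1=87  87^2=76  87^3=8  87^4=61  87^5=100
  87^6=64  87^7=107  87^8=38  87^9=4  87^10=94  87^11=50
  87^12=32
So 87^12 ≡ 32 (mod 127), giving k = 12.

12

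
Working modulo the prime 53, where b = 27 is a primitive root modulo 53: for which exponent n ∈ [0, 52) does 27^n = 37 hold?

Successive powers of 27 modulo 53:
  27^0=1  27^1=27  27^2=40  27^3=20  27^4=10  27^5=5
  27^6=29  27^7=41  27^8=47  27^9=50  27^10=25  27^11=39
  27^12=46  27^13=23  27^14=38  27^15=19  27^16=36  27^17=18
  27^18=9  27^19=31  27^20=42  27^21=21  27^22=37
So 27^22 ≡ 37 (mod 53), giving n = 22.

22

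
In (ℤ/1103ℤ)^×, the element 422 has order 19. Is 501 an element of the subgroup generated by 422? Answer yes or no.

501 ∈ ⟨422⟩ iff 501^19 ≡ 1 (mod 1103), since |⟨422⟩| = 19.
501^19 mod 1103 = 1.
Since 1 = 1, 501 lies in the subgroup.

yes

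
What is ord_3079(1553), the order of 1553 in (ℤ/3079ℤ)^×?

3078

The order of 1553 must divide p − 1 = 3078 = 2 · 3^4 · 19.
Divisors: 1, 2, 3, 6, 9, 18, 19, 27, 38, 54, 57, 81, 114, 162, 171, 342, 513, 1026, 1539, 3078.
Check each in increasing order: 1553^1 ≡ 1553;  1553^2 ≡ 952;  1553^3 ≡ 536;  1553^6 ≡ 949;  1553^9 ≡ 629;  1553^18 ≡ 1529;  1553^19 ≡ 628;  1553^27 ≡ 1093;  1553^38 ≡ 272;  1553^54 ≡ 3076;  1553^57 ≡ 1471;  1553^81 ≡ 2879;  1553^114 ≡ 2383;  1553^162 ≡ 3052;  1553^171 ≡ 1491;  1553^342 ≡ 43;  1553^513 ≡ 2533;  1553^1026 ≡ 2532;  1553^1539 ≡ 3078;  1553^3078 ≡ 1.
Smallest exponent giving 1 is 3078.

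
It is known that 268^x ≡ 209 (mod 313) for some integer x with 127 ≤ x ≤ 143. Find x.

136

Compute 268^127 mod 313 = 46, then multiply by 268 repeatedly:
  268^127=46  268^128=121  268^129=189  268^130=259  268^131=239
  268^132=200  268^133=77  268^134=291  268^135=51  268^136=209
Found 209 at exponent 136.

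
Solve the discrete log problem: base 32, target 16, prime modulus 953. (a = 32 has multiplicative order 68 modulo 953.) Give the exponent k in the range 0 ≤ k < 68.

Successive powers of 32 modulo 953:
  32^0=1  32^1=32  32^2=71  32^3=366  32^4=276  32^5=255
  32^6=536  32^7=951  32^8=889  32^9=811  32^10=221  32^11=401
  32^12=443  32^13=834  32^14=4  32^15=128  32^16=284  32^17=511
  32^18=151  32^19=67  32^20=238  32^21=945  32^22=697  32^23=385
  32^24=884  32^25=651  32^26=819  32^27=477  32^28=16
So 32^28 ≡ 16 (mod 953), giving k = 28.

28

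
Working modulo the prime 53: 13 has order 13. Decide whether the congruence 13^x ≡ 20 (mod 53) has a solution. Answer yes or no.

no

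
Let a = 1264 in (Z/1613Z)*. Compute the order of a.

The order of 1264 must divide p − 1 = 1612 = 2^2 · 13 · 31.
Divisors: 1, 2, 4, 13, 26, 31, 52, 62, 124, 403, 806, 1612.
Check each in increasing order: 1264^1 ≡ 1264;  1264^2 ≡ 826;  1264^4 ≡ 1590;  1264^13 ≡ 867;  1264^26 ≡ 31;  1264^31 ≡ 435;  1264^52 ≡ 961;  1264^62 ≡ 504;  1264^124 ≡ 775;  1264^403 ≡ 1486;  1264^806 ≡ 1612;  1264^1612 ≡ 1.
Smallest exponent giving 1 is 1612.

1612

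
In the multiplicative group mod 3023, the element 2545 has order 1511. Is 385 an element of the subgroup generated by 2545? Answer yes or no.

yes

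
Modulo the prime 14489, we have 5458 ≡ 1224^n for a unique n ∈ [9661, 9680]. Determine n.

9675

Compute 1224^9661 mod 14489 = 6590, then multiply by 1224 repeatedly:
  1224^9661=6590  1224^9662=10276  1224^9663=1372  1224^9664=13093  1224^9665=998
  1224^9666=4476  1224^9667=1782  1224^9668=7818  1224^9669=6492  1224^9670=6236
  1224^9671=11650  1224^9672=2424  1224^9673=11220  1224^9674=12197  1224^9675=5458
Found 5458 at exponent 9675.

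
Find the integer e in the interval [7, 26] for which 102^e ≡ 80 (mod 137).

Compute 102^7 mod 137 = 110, then multiply by 102 repeatedly:
  102^7=110  102^8=123  102^9=79  102^10=112  102^11=53
  102^12=63  102^13=124  102^14=44  102^15=104  102^16=59
  102^17=127  102^18=76  102^19=80
Found 80 at exponent 19.

19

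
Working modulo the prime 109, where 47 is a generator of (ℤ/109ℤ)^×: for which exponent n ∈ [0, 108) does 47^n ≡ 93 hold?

Baby-step giant-step with m = ceil(sqrt(108)) = 11.
Baby table (47^j mod 109 for j=0..10):
  0:1  1:47  2:29  3:55  4:78  5:69  6:82  7:39
  8:89  9:41  10:74
Giant step factor: 47^(-11) ≡ 98 (mod 109).
Scan 93·98^i mod 109 for i = 0, 1, …:
  i=0: 93   i=1: 67   i=2: 26   i=3: 41
Match at i=3, j=9: n = 3·11 + 9 = 42.

42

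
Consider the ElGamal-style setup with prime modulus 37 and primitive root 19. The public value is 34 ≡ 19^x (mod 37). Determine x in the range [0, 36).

28

Successive powers of 19 modulo 37:
  19^0=1  19^1=19  19^2=28  19^3=14  19^4=7  19^5=22
  19^6=11  19^7=24  19^8=12  19^9=6  19^10=3  19^11=20
  19^12=10  19^13=5  19^14=21  19^15=29  19^16=33  19^17=35
  19^18=36  19^19=18  19^20=9  19^21=23  19^22=30  19^23=15
  19^24=26  19^25=13  19^26=25  19^27=31  19^28=34
So 19^28 ≡ 34 (mod 37), giving x = 28.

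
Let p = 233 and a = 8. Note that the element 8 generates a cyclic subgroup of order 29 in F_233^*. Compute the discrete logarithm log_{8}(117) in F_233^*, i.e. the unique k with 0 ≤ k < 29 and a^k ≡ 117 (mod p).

19

Successive powers of 8 modulo 233:
  8^0=1  8^1=8  8^2=64  8^3=46  8^4=135  8^5=148
  8^6=19  8^7=152  8^8=51  8^9=175  8^10=2  8^11=16
  8^12=128  8^13=92  8^14=37  8^15=63  8^16=38  8^17=71
  8^18=102  8^19=117
So 8^19 ≡ 117 (mod 233), giving k = 19.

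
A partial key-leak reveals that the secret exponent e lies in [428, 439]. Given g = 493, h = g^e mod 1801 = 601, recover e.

Compute 493^428 mod 1801 = 601, then multiply by 493 repeatedly:
  493^428=601
Found 601 at exponent 428.

428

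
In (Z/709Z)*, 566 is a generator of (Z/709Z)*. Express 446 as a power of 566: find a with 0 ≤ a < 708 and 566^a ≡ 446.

448

Baby-step giant-step with m = ceil(sqrt(708)) = 27.
Baby table (566^j mod 709 for j=0..26):
  0:1  1:566  2:597  3:418  4:491  5:687  6:310  7:337
  8:21  9:542  10:484  11:270  12:385  13:247  14:129  15:696
  16:441  17:38  18:238  19:707  20:286  21:224  22:582  23:436
  24:44  25:89  26:35
Giant step factor: 566^(-27) ≡ 422 (mod 709).
Scan 446·422^i mod 709 for i = 0, 1, …:
  i=0: 446   i=1: 327   i=2: 448   i=3: 462
  i=4: 698   i=5: 321   i=6: 43   i=7: 421
  i=8: 412   i=9: 159     …   i=15: 621
  i=16: 441
Match at i=16, j=16: a = 16·27 + 16 = 448.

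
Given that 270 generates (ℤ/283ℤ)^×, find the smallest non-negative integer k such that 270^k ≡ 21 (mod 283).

267

Baby-step giant-step with m = ceil(sqrt(282)) = 17.
Baby table (270^j mod 283 for j=0..16):
  0:1  1:270  2:169  3:67  4:261  5:3  6:244  7:224
  8:201  9:217  10:9  11:166  12:106  13:37  14:85  15:27
  16:215
Giant step factor: 270^(-17) ≡ 186 (mod 283).
Scan 21·186^i mod 283 for i = 0, 1, …:
  i=0: 21   i=1: 227   i=2: 55   i=3: 42
  i=4: 171   i=5: 110   i=6: 84   i=7: 59
  i=8: 220   i=9: 168     …   i=14: 31
  i=15: 106
Match at i=15, j=12: k = 15·17 + 12 = 267.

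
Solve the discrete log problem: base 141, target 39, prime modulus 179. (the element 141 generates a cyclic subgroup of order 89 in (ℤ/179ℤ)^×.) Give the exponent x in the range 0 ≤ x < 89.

Baby-step giant-step with m = ceil(sqrt(89)) = 10.
Baby table (141^j mod 179 for j=0..9):
  0:1  1:141  2:12  3:81  4:144  5:77  6:117  7:29
  8:151  9:169
Giant step factor: 141^(-10) ≡ 57 (mod 179).
Scan 39·57^i mod 179 for i = 0, 1, …:
  i=0: 39   i=1: 75   i=2: 158   i=3: 56
  i=4: 149   i=5: 80   i=6: 85   i=7: 12
Match at i=7, j=2: x = 7·10 + 2 = 72.

72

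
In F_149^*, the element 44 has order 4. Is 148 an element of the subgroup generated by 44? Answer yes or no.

⟨44⟩ has order 4; its elements mod 149 are {1, 44, 105, 148}.
148 is in this set.

yes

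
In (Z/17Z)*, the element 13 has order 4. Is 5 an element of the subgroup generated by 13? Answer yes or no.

5 ∈ ⟨13⟩ iff 5^4 ≡ 1 (mod 17), since |⟨13⟩| = 4.
5^4 mod 17 = 13.
Since 13 ≠ 1, 5 does not lie in the subgroup.

no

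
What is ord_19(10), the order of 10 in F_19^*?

The order of 10 must divide p − 1 = 18 = 2 · 3^2.
Divisors: 1, 2, 3, 6, 9, 18.
Check each in increasing order: 10^1 ≡ 10;  10^2 ≡ 5;  10^3 ≡ 12;  10^6 ≡ 11;  10^9 ≡ 18;  10^18 ≡ 1.
Smallest exponent giving 1 is 18.

18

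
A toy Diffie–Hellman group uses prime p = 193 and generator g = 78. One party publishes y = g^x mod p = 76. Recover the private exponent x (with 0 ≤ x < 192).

Baby-step giant-step with m = ceil(sqrt(192)) = 14.
Baby table (78^j mod 193 for j=0..13):
  0:1  1:78  2:101  3:158  4:165  5:132  6:67  7:15
  8:12  9:164  10:54  11:159  12:50  13:40
Giant step factor: 78^(-14) ≡ 187 (mod 193).
Scan 76·187^i mod 193 for i = 0, 1, …:
  i=0: 76   i=1: 123   i=2: 34   i=3: 182
  i=4: 66   i=5: 183   i=6: 60   i=7: 26
  i=8: 37   i=9: 164
Match at i=9, j=9: x = 9·14 + 9 = 135.

135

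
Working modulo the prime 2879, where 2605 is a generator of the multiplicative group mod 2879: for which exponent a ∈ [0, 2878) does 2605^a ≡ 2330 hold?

Baby-step giant-step with m = ceil(sqrt(2878)) = 54.
Baby table (2605^j mod 2879 for j=0..53):
  0:1  1:2605  2:222  3:2510  4:341  5:1573  6:848  7:847
  8:1121  9:899  10:1268  11:927  12:2233  13:1385  14:538  15:2296
  16:1397  17:129  18:2081  19:2727  20:1342  21:804  22:1387  23:2869
  24:2740  25:659  26:811  27:2348  28:1544  29:157  30:167  31:306
  32:2526  33:1715  34:2246  35:702  36:545  37:378  38:72  39:425
  40:1589  41:2222  42:1520  43:975  44:597  45:525  46:100  47:1390
  48:2047  49:527  50:2431  51:1834  52:1309  53:1209
Giant step factor: 2605^(-54) ≡ 2370 (mod 2879).
Scan 2330·2370^i mod 2879 for i = 0, 1, …:
  i=0: 2330   i=1: 178   i=2: 1526   i=3: 596
  i=4: 1810   i=5: 2869
Match at i=5, j=23: a = 5·54 + 23 = 293.

293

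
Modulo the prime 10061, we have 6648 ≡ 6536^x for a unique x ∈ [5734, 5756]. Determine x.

5754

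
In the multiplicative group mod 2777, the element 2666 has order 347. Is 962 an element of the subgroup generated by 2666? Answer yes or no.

yes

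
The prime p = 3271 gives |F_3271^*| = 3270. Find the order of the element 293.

3270

The order of 293 must divide p − 1 = 3270 = 2 · 3 · 5 · 109.
Divisors: 1, 2, 3, 5, 6, 10, 15, 30, 109, 218, 327, 545, 654, 1090, 1635, 3270.
Check each in increasing order: 293^1 ≡ 293;  293^2 ≡ 803;  293^3 ≡ 3038;  293^5 ≡ 2619;  293^6 ≡ 1953;  293^10 ≡ 3145;  293^15 ≡ 377;  293^30 ≡ 1476;  293^109 ≡ 1475;  293^218 ≡ 410;  293^327 ≡ 2886;  293^545 ≡ 2429;  293^654 ≡ 1030;  293^1090 ≡ 2428;  293^1635 ≡ 3270;  293^3270 ≡ 1.
Smallest exponent giving 1 is 3270.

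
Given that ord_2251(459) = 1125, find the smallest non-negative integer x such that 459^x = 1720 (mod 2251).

123

Baby-step giant-step with m = ceil(sqrt(1125)) = 34.
Baby table (459^j mod 2251 for j=0..33):
  0:1  1:459  2:1338  3:1870  4:699  5:1199  6:1097  7:1550
  8:134  9:729  10:1463  11:719  12:1375  13:845  14:683  15:608
  16:2199  17:893  18:205  19:1804  20:1919  21:680  22:1482  23:436
  24:2036  25:359  26:458  27:879  28:532  29:1080  30:500  31:2149
  32:453  33:835
Giant step factor: 459^(-34) ≡ 1396 (mod 2251).
Scan 1720·1396^i mod 2251 for i = 0, 1, …:
  i=0: 1720   i=1: 1554   i=2: 1671   i=3: 680
Match at i=3, j=21: x = 3·34 + 21 = 123.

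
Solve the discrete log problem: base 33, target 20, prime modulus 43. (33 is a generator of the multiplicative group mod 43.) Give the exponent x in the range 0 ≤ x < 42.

Baby-step giant-step with m = ceil(sqrt(42)) = 7.
Baby table (33^j mod 43 for j=0..6):
  0:1  1:33  2:14  3:32  4:24  5:18  6:35
Giant step factor: 33^(-7) ≡ 7 (mod 43).
Scan 20·7^i mod 43 for i = 0, 1, …:
  i=0: 20   i=1: 11   i=2: 34   i=3: 23
  i=4: 32
Match at i=4, j=3: x = 4·7 + 3 = 31.

31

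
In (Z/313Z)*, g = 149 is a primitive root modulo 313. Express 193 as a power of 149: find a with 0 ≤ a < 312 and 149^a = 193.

89

Baby-step giant-step with m = ceil(sqrt(312)) = 18.
Baby table (149^j mod 313 for j=0..17):
  0:1  1:149  2:291  3:165  4:171  5:126  6:307  7:45
  8:132  9:262  10:226  11:183  12:36  13:43  14:147  15:306
  16:209  17:154
Giant step factor: 149^(-18) ≡ 71 (mod 313).
Scan 193·71^i mod 313 for i = 0, 1, …:
  i=0: 193   i=1: 244   i=2: 109   i=3: 227
  i=4: 154
Match at i=4, j=17: a = 4·18 + 17 = 89.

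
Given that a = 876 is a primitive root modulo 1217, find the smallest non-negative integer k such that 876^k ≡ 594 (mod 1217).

Baby-step giant-step with m = ceil(sqrt(1216)) = 35.
Baby table (876^j mod 1217 for j=0..34):
  0:1  1:876  2:666  3:473  4:568  5:1032  6:1018  7:924
  8:119  9:799  10:149  11:305  12:657  13:1108  14:659  15:426
  16:774  17:155  18:693  19:1002  20:295  21:416  22:533  23:797
  24:831  25:190  26:928  27:1189  28:1029  29:824  30:143  31:1134
  32:312  33:704  34:902
Giant step factor: 876^(-35) ≡ 557 (mod 1217).
Scan 594·557^i mod 1217 for i = 0, 1, …:
  i=0: 594   i=1: 1051   i=2: 30   i=3: 889
  i=4: 1071   i=5: 217   i=6: 386   i=7: 810
  i=8: 880   i=9: 926     …   i=23: 696
  i=24: 666
Match at i=24, j=2: k = 24·35 + 2 = 842.

842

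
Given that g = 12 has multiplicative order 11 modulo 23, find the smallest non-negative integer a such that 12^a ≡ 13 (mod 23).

4

Successive powers of 12 modulo 23:
  12^0=1  12^1=12  12^2=6  12^3=3  12^4=13
So 12^4 ≡ 13 (mod 23), giving a = 4.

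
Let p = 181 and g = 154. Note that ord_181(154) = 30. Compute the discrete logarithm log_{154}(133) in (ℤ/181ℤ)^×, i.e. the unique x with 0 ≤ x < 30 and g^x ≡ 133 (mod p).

25

Successive powers of 154 modulo 181:
  154^0=1  154^1=154  154^2=5  154^3=46  154^4=25  154^5=49
  154^6=125  154^7=64  154^8=82  154^9=139  154^10=48  154^11=152
  154^12=59  154^13=36  154^14=114  154^15=180  154^16=27  154^17=176
  154^18=135  154^19=156  154^20=132  154^21=56  154^22=117  154^23=99
  154^24=42  154^25=133
So 154^25 ≡ 133 (mod 181), giving x = 25.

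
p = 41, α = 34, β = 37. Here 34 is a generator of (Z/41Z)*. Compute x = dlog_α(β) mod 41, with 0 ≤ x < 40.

Successive powers of 34 modulo 41:
  34^0=1  34^1=34  34^2=8  34^3=26  34^4=23  34^5=3
  34^6=20  34^7=24  34^8=37
So 34^8 ≡ 37 (mod 41), giving x = 8.

8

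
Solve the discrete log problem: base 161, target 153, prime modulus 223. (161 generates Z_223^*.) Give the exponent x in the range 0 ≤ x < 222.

Baby-step giant-step with m = ceil(sqrt(222)) = 15.
Baby table (161^j mod 223 for j=0..14):
  0:1  1:161  2:53  3:59  4:133  5:5  6:136  7:42
  8:72  9:219  10:25  11:11  12:210  13:137  14:203
Giant step factor: 161^(-15) ≡ 157 (mod 223).
Scan 153·157^i mod 223 for i = 0, 1, …:
  i=0: 153   i=1: 160   i=2: 144   i=3: 85
  i=4: 188   i=5: 80   i=6: 72
Match at i=6, j=8: x = 6·15 + 8 = 98.

98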